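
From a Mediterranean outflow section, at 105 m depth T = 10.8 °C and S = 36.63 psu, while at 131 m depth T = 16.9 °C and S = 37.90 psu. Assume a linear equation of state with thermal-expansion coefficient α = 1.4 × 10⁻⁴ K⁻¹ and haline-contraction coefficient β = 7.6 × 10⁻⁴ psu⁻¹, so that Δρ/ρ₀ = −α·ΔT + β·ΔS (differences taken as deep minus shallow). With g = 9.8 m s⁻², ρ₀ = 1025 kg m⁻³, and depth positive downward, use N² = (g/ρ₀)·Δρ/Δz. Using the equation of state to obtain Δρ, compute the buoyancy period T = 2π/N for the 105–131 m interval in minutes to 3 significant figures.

16.2 min

ΔT = +6.1 K, ΔS = +1.27 psu (deep − shallow).
Δρ/ρ₀ = −αΔT + βΔS = -8.54 × 10⁻⁴ + 9.652 × 10⁻⁴ = 1.112 × 10⁻⁴, so Δρ ≈ 0.1140 kg m⁻³.
N² = (g/ρ₀)·Δρ/Δz = g·(Δρ/ρ₀)/Δz = 9.8 × 1.112 × 10⁻⁴ / 26 = 4.1914 × 10⁻⁵ s⁻².
N = √(4.1914 × 10⁻⁵) = 6.4741 × 10⁻³ rad s⁻¹ → T = 2π/N = 970.51 s = 16.175 min ≈ 16.2 min.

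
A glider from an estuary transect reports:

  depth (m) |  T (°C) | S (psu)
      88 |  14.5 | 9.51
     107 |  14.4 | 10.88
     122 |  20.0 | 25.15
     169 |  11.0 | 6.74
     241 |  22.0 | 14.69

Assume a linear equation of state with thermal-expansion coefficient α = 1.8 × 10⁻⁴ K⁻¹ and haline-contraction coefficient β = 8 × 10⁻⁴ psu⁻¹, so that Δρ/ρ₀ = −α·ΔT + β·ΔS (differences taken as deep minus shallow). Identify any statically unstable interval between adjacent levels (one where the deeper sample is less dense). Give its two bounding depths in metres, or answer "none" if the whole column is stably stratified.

Evaluate Δρ/ρ₀ = −αΔT + βΔS across each adjacent pair:
  88–107 m: −αΔT+βΔS = −(1.8 × 10⁻⁴)(-0.1)+(8 × 10⁻⁴)(+1.37) = 1.1 × 10⁻³ → stable
  107–122 m: −αΔT+βΔS = −(1.8 × 10⁻⁴)(+5.6)+(8 × 10⁻⁴)(+14.27) = 0.010 → stable
  122–169 m: −αΔT+βΔS = −(1.8 × 10⁻⁴)(-9.0)+(8 × 10⁻⁴)(-18.41) = -0.013 → UNSTABLE
  169–241 m: −αΔT+βΔS = −(1.8 × 10⁻⁴)(+11.0)+(8 × 10⁻⁴)(+7.95) = 4.4 × 10⁻³ → stable
The 122–169 m interval has Δρ < 0: lighter water underlies denser water.

122–169 m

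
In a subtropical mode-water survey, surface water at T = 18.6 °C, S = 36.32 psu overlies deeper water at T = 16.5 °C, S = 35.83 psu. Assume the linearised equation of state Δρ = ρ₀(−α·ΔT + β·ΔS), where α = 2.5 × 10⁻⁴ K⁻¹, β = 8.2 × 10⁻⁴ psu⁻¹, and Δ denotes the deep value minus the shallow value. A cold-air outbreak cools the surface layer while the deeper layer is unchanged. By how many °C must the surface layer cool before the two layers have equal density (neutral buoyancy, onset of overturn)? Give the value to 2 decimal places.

Neutral buoyancy requires Δρ = 0, i.e. −α(T_deep − T_surf′) + β(S_deep − S_surf) = 0.
T_surf′ = T_deep − (β/α)·ΔS = 16.5 − (8.2 × 10⁻⁴/2.5 × 10⁻⁴)·(-0.49) = 18.1072 °C.
Cooling required: 18.6 − (18.1072) = 0.4928 °C.

0.49 °C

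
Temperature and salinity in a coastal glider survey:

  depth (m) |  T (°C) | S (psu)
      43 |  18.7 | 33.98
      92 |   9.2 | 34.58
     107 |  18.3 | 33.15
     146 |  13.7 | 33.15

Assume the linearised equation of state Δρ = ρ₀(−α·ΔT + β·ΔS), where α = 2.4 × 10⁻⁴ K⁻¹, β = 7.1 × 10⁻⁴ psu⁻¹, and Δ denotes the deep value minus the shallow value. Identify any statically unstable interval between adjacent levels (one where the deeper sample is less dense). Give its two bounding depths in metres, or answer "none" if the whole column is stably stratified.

92–107 m

Evaluate Δρ/ρ₀ = −αΔT + βΔS across each adjacent pair:
  43–92 m: −αΔT+βΔS = −(2.4 × 10⁻⁴)(-9.5)+(7.1 × 10⁻⁴)(+0.60) = 2.7 × 10⁻³ → stable
  92–107 m: −αΔT+βΔS = −(2.4 × 10⁻⁴)(+9.1)+(7.1 × 10⁻⁴)(-1.43) = -3.2 × 10⁻³ → UNSTABLE
  107–146 m: −αΔT+βΔS = −(2.4 × 10⁻⁴)(-4.6)+(7.1 × 10⁻⁴)(+0.00) = 1.1 × 10⁻³ → stable
The 92–107 m interval has Δρ < 0: lighter water underlies denser water.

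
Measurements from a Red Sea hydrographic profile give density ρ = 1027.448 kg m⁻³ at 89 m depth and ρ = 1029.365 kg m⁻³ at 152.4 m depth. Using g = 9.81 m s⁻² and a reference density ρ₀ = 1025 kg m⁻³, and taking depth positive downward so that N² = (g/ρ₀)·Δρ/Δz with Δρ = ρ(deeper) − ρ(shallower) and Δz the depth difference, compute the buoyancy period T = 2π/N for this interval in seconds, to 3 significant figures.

Δρ = 1029.365 − 1027.448 = 1.917 kg m⁻³ over Δz = 152.4 − 89 = 63.4 m.
N² = (9.81/1025) × (1.917/63.4) = 2.8939 × 10⁻⁴ s⁻².
N = √(2.8939 × 10⁻⁴) = 0.017011 rad s⁻¹, so T = 2π/N = 369.36 s ≈ 369 s.

369 s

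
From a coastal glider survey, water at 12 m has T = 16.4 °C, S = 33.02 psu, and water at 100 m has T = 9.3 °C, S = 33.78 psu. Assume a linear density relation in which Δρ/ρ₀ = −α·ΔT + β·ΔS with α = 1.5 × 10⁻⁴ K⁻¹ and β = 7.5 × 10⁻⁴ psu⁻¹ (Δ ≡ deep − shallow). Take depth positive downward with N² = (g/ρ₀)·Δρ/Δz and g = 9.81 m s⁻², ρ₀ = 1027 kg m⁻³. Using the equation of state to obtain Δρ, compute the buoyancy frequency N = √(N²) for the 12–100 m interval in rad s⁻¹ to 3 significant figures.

ΔT = -7.1 K, ΔS = +0.76 psu (deep − shallow).
Δρ/ρ₀ = −αΔT + βΔS = 1.065 × 10⁻³ + 5.70 × 10⁻⁴ = 1.635 × 10⁻³, so Δρ ≈ 1.679 kg m⁻³.
N² = (g/ρ₀)·Δρ/Δz = g·(Δρ/ρ₀)/Δz = 9.81 × 1.635 × 10⁻³ / 88 = 1.8227 × 10⁻⁴ s⁻².
N = √(1.8227 × 10⁻⁴) = 0.013501 rad s⁻¹ ≈ 0.0135 rad s⁻¹.

0.0135 rad s⁻¹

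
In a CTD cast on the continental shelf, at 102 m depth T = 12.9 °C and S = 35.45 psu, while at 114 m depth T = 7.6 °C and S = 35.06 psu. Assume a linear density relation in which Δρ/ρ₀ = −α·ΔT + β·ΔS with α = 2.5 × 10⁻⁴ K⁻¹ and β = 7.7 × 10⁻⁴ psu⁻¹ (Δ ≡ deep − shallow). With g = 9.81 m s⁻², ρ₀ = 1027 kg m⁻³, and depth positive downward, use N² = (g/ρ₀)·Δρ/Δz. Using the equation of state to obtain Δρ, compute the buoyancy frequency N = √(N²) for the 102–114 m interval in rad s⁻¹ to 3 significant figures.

0.0289 rad s⁻¹

ΔT = -5.3 K, ΔS = -0.39 psu (deep − shallow).
Δρ/ρ₀ = −αΔT + βΔS = 1.325 × 10⁻³ − 3.003 × 10⁻⁴ = 1.0247 × 10⁻³, so Δρ ≈ 1.052 kg m⁻³.
N² = (g/ρ₀)·Δρ/Δz = g·(Δρ/ρ₀)/Δz = 9.81 × 1.0247 × 10⁻³ / 12 = 8.3769 × 10⁻⁴ s⁻².
N = √(8.3769 × 10⁻⁴) = 0.028943 rad s⁻¹ ≈ 0.0289 rad s⁻¹.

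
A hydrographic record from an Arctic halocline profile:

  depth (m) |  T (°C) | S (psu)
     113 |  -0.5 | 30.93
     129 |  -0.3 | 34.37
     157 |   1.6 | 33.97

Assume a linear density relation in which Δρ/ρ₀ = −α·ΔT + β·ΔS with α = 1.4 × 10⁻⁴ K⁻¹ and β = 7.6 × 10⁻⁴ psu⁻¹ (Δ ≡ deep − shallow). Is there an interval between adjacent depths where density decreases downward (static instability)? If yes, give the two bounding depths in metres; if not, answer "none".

129–157 m

Evaluate Δρ/ρ₀ = −αΔT + βΔS across each adjacent pair:
  113–129 m: −αΔT+βΔS = −(1.4 × 10⁻⁴)(+0.2)+(7.6 × 10⁻⁴)(+3.44) = 2.6 × 10⁻³ → stable
  129–157 m: −αΔT+βΔS = −(1.4 × 10⁻⁴)(+1.9)+(7.6 × 10⁻⁴)(-0.40) = -5.7 × 10⁻⁴ → UNSTABLE
The 129–157 m interval has Δρ < 0: lighter water underlies denser water.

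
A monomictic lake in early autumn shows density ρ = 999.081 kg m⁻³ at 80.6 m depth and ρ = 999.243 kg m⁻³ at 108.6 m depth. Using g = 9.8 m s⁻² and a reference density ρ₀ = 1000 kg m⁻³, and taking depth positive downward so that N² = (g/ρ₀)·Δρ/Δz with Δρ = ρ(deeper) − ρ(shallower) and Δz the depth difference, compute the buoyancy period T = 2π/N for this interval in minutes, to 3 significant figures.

Δρ = 999.243 − 999.081 = 0.162 kg m⁻³ over Δz = 108.6 − 80.6 = 28 m.
N² = (9.8/1000) × (0.162/28) = 5.6700 × 10⁻⁵ s⁻².
N = √(5.6700 × 10⁻⁵) = 7.5299 × 10⁻³ rad s⁻¹, so T = 2π/N = 834.43 s = 13.907 min ≈ 13.9 min.
Since Δρ > 0 the layer is stably stratified.

13.9 min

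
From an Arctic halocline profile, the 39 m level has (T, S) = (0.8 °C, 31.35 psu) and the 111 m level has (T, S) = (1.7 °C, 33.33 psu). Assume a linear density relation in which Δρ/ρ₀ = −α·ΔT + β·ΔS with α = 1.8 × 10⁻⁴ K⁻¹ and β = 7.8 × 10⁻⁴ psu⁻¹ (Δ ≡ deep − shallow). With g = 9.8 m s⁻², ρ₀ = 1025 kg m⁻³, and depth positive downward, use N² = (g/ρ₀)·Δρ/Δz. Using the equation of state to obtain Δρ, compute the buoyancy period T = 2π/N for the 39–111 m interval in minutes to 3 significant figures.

ΔT = +0.9 K, ΔS = +1.98 psu (deep − shallow).
Δρ/ρ₀ = −αΔT + βΔS = -1.62 × 10⁻⁴ + 1.5444 × 10⁻³ = 1.3824 × 10⁻³, so Δρ ≈ 1.417 kg m⁻³.
N² = (g/ρ₀)·Δρ/Δz = g·(Δρ/ρ₀)/Δz = 9.8 × 1.3824 × 10⁻³ / 72 = 1.8816 × 10⁻⁴ s⁻².
N = √(1.8816 × 10⁻⁴) = 0.013717 rad s⁻¹ → T = 2π/N = 458.06 s = 7.6343 min ≈ 7.63 min.

7.63 min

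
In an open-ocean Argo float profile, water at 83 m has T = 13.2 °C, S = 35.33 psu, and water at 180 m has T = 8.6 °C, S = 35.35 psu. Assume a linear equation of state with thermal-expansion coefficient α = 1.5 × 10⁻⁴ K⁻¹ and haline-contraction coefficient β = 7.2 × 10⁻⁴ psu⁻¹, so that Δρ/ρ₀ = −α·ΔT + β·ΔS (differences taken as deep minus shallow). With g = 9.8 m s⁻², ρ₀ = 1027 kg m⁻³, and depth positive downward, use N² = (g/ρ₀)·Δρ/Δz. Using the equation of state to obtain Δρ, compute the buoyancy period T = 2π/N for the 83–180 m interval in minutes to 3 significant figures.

ΔT = -4.6 K, ΔS = +0.02 psu (deep − shallow).
Δρ/ρ₀ = −αΔT + βΔS = 6.90 × 10⁻⁴ + 1.44 × 10⁻⁵ = 7.044 × 10⁻⁴, so Δρ ≈ 0.7234 kg m⁻³.
N² = (g/ρ₀)·Δρ/Δz = g·(Δρ/ρ₀)/Δz = 9.8 × 7.044 × 10⁻⁴ / 97 = 7.1166 × 10⁻⁵ s⁻².
N = √(7.1166 × 10⁻⁵) = 8.4360 × 10⁻³ rad s⁻¹ → T = 2π/N = 744.81 s = 12.413 min ≈ 12.4 min.

12.4 min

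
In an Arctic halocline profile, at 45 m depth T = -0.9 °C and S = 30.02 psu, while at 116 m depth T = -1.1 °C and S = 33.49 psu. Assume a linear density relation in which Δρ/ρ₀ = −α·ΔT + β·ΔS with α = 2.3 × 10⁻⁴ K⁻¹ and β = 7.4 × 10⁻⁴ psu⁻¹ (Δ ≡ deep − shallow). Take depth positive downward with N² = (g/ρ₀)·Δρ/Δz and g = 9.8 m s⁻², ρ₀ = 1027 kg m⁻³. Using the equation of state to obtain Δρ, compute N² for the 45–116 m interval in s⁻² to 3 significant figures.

ΔT = -0.2 K, ΔS = +3.47 psu (deep − shallow).
Δρ/ρ₀ = −αΔT + βΔS = 4.60 × 10⁻⁵ + 2.5678 × 10⁻³ = 2.6138 × 10⁻³, so Δρ ≈ 2.684 kg m⁻³.
N² = (g/ρ₀)·Δρ/Δz = g·(Δρ/ρ₀)/Δz = 9.8 × 2.6138 × 10⁻³ / 71 = 3.6078 × 10⁻⁴ s⁻² ≈ 3.61 × 10⁻⁴ s⁻².

3.61 × 10⁻⁴ s⁻²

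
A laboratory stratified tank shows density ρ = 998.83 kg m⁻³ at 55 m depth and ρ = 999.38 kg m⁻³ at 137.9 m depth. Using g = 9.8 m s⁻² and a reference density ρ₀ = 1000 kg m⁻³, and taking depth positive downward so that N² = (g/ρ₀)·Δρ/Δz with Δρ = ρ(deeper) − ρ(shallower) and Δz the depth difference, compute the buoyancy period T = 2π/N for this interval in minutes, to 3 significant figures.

13.0 min

Δρ = 999.38 − 998.83 = 0.55 kg m⁻³ over Δz = 137.9 − 55 = 82.9 m.
N² = (9.8/1000) × (0.55/82.9) = 6.5018 × 10⁻⁵ s⁻².
N = √(6.5018 × 10⁻⁵) = 8.0634 × 10⁻³ rad s⁻¹, so T = 2π/N = 779.22 s = 12.987 min ≈ 13.0 min.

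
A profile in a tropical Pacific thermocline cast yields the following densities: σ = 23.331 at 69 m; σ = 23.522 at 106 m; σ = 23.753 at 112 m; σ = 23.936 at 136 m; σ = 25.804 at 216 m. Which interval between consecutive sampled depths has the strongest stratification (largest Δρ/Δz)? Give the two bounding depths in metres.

106–112 m

Compute the density gradient over each adjacent pair:
  69–106 m: Δρ/Δz = 0.191/37 = 5.2 × 10⁻³ kg m⁻⁴
  106–112 m: Δρ/Δz = 0.231/6 = 0.038 kg m⁻⁴
  112–136 m: Δρ/Δz = 0.183/24 = 7.6 × 10⁻³ kg m⁻⁴
  136–216 m: Δρ/Δz = 1.868/80 = 0.023 kg m⁻⁴
The largest gradient is in the 106–112 m interval — the pycnocline.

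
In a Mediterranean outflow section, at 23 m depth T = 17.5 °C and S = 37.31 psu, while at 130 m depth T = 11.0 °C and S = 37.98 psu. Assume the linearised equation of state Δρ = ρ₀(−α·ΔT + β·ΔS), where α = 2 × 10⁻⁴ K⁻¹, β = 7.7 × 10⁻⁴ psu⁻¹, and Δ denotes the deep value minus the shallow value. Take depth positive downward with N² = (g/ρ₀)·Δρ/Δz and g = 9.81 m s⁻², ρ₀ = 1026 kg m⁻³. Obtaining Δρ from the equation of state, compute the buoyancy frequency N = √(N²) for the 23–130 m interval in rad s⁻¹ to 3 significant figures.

0.0129 rad s⁻¹

ΔT = -6.5 K, ΔS = +0.67 psu (deep − shallow).
Δρ/ρ₀ = −αΔT + βΔS = 1.30 × 10⁻³ + 5.159 × 10⁻⁴ = 1.8159 × 10⁻³, so Δρ ≈ 1.863 kg m⁻³.
N² = (g/ρ₀)·Δρ/Δz = g·(Δρ/ρ₀)/Δz = 9.81 × 1.8159 × 10⁻³ / 107 = 1.6649 × 10⁻⁴ s⁻².
N = √(1.6649 × 10⁻⁴) = 0.012903 rad s⁻¹ ≈ 0.0129 rad s⁻¹.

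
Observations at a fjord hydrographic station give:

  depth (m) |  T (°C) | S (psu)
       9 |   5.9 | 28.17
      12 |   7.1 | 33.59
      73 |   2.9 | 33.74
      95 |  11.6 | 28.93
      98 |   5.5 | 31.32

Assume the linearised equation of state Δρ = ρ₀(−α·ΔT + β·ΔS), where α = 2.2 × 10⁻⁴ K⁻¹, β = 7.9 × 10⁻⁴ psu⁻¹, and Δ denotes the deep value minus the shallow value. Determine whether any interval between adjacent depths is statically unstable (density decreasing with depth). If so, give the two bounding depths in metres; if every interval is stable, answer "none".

73–95 m

Evaluate Δρ/ρ₀ = −αΔT + βΔS across each adjacent pair:
  9–12 m: −αΔT+βΔS = −(2.2 × 10⁻⁴)(+1.2)+(7.9 × 10⁻⁴)(+5.42) = 4.0 × 10⁻³ → stable
  12–73 m: −αΔT+βΔS = −(2.2 × 10⁻⁴)(-4.2)+(7.9 × 10⁻⁴)(+0.15) = 1.0 × 10⁻³ → stable
  73–95 m: −αΔT+βΔS = −(2.2 × 10⁻⁴)(+8.7)+(7.9 × 10⁻⁴)(-4.81) = -5.7 × 10⁻³ → UNSTABLE
  95–98 m: −αΔT+βΔS = −(2.2 × 10⁻⁴)(-6.1)+(7.9 × 10⁻⁴)(+2.39) = 3.2 × 10⁻³ → stable
The 73–95 m interval has Δρ < 0: lighter water underlies denser water.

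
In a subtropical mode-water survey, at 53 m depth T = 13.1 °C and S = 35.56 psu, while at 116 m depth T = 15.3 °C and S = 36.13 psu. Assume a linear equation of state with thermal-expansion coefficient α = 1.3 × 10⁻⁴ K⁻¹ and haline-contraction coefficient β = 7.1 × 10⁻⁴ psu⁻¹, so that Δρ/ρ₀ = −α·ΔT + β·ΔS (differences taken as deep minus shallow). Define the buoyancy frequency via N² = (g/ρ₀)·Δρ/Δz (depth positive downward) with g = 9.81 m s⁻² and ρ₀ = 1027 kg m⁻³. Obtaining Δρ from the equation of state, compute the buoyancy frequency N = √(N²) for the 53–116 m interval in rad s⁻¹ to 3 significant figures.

4.30 × 10⁻³ rad s⁻¹

ΔT = +2.2 K, ΔS = +0.57 psu (deep − shallow).
Δρ/ρ₀ = −αΔT + βΔS = -2.86 × 10⁻⁴ + 4.047 × 10⁻⁴ = 1.187 × 10⁻⁴, so Δρ ≈ 0.1219 kg m⁻³.
N² = (g/ρ₀)·Δρ/Δz = g·(Δρ/ρ₀)/Δz = 9.81 × 1.187 × 10⁻⁴ / 63 = 1.8483 × 10⁻⁵ s⁻².
N = √(1.8483 × 10⁻⁵) = 4.2992 × 10⁻³ rad s⁻¹ ≈ 4.30 × 10⁻³ rad s⁻¹.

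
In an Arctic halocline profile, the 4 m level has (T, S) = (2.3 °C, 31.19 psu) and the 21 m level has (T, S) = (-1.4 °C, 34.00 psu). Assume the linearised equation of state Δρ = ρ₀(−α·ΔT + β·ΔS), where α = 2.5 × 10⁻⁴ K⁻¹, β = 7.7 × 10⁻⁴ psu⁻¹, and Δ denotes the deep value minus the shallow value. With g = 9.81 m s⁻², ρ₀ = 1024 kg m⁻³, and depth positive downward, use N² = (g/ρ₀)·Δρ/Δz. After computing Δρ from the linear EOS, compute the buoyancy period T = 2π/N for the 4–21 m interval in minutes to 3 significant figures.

2.48 min

ΔT = -3.7 K, ΔS = +2.81 psu (deep − shallow).
Δρ/ρ₀ = −αΔT + βΔS = 9.25 × 10⁻⁴ + 2.1637 × 10⁻³ = 3.0887 × 10⁻³, so Δρ ≈ 3.163 kg m⁻³.
N² = (g/ρ₀)·Δρ/Δz = g·(Δρ/ρ₀)/Δz = 9.81 × 3.0887 × 10⁻³ / 17 = 1.7824 × 10⁻³ s⁻².
N = √(1.7824 × 10⁻³) = 0.042218 rad s⁻¹ → T = 2π/N = 148.83 s = 2.4805 min ≈ 2.48 min.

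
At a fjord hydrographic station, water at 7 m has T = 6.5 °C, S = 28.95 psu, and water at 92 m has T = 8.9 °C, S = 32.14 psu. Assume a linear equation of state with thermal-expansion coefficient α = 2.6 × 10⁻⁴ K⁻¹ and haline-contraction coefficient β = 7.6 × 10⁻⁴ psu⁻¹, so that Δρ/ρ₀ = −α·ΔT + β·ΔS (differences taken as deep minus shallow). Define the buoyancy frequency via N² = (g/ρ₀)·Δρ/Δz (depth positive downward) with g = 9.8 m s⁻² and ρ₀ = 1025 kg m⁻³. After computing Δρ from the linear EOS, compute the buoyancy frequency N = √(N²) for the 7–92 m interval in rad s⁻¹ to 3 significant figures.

0.0144 rad s⁻¹

ΔT = +2.4 K, ΔS = +3.19 psu (deep − shallow).
Δρ/ρ₀ = −αΔT + βΔS = -6.24 × 10⁻⁴ + 2.4244 × 10⁻³ = 1.8004 × 10⁻³, so Δρ ≈ 1.845 kg m⁻³.
N² = (g/ρ₀)·Δρ/Δz = g·(Δρ/ρ₀)/Δz = 9.8 × 1.8004 × 10⁻³ / 85 = 2.0758 × 10⁻⁴ s⁻².
N = √(2.0758 × 10⁻⁴) = 0.014408 rad s⁻¹ ≈ 0.0144 rad s⁻¹.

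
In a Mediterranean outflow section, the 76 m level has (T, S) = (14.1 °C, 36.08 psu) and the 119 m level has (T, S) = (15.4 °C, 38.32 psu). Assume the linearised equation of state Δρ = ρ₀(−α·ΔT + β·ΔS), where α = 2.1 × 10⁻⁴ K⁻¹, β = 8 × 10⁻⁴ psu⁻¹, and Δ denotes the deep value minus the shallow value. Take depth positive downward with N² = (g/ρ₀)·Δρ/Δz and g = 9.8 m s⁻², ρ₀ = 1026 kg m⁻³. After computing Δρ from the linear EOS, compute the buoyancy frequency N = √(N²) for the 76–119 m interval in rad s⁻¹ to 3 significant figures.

0.0186 rad s⁻¹

ΔT = +1.3 K, ΔS = +2.24 psu (deep − shallow).
Δρ/ρ₀ = −αΔT + βΔS = -2.73 × 10⁻⁴ + 1.792 × 10⁻³ = 1.519 × 10⁻³, so Δρ ≈ 1.558 kg m⁻³.
N² = (g/ρ₀)·Δρ/Δz = g·(Δρ/ρ₀)/Δz = 9.8 × 1.519 × 10⁻³ / 43 = 3.4619 × 10⁻⁴ s⁻².
N = √(3.4619 × 10⁻⁴) = 0.018606 rad s⁻¹ ≈ 0.0186 rad s⁻¹.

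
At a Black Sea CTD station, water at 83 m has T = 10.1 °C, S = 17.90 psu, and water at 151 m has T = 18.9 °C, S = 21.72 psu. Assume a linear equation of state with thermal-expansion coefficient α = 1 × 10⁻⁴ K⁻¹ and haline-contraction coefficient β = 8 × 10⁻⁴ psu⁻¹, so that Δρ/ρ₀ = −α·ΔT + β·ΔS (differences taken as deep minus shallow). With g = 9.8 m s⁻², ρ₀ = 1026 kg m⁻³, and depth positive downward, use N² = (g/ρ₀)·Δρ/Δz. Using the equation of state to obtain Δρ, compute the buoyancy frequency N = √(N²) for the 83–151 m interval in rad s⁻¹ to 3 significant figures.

0.0177 rad s⁻¹

ΔT = +8.8 K, ΔS = +3.82 psu (deep − shallow).
Δρ/ρ₀ = −αΔT + βΔS = -8.80 × 10⁻⁴ + 3.056 × 10⁻³ = 2.176 × 10⁻³, so Δρ ≈ 2.233 kg m⁻³.
N² = (g/ρ₀)·Δρ/Δz = g·(Δρ/ρ₀)/Δz = 9.8 × 2.176 × 10⁻³ / 68 = 3.1360 × 10⁻⁴ s⁻².
N = √(3.1360 × 10⁻⁴) = 0.017709 rad s⁻¹ ≈ 0.0177 rad s⁻¹.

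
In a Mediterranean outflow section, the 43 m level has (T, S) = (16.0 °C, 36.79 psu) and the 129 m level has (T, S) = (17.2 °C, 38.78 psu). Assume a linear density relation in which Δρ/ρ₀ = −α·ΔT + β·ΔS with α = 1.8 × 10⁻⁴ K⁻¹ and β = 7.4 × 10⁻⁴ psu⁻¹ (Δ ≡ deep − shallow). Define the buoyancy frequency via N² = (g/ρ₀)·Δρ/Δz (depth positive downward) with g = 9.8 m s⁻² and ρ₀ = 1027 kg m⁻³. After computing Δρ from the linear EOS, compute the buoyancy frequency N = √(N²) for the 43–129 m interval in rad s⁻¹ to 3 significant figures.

0.0120 rad s⁻¹

ΔT = +1.2 K, ΔS = +1.99 psu (deep − shallow).
Δρ/ρ₀ = −αΔT + βΔS = -2.16 × 10⁻⁴ + 1.4726 × 10⁻³ = 1.2566 × 10⁻³, so Δρ ≈ 1.291 kg m⁻³.
N² = (g/ρ₀)·Δρ/Δz = g·(Δρ/ρ₀)/Δz = 9.8 × 1.2566 × 10⁻³ / 86 = 1.4319 × 10⁻⁴ s⁻².
N = √(1.4319 × 10⁻⁴) = 0.011966 rad s⁻¹ ≈ 0.0120 rad s⁻¹.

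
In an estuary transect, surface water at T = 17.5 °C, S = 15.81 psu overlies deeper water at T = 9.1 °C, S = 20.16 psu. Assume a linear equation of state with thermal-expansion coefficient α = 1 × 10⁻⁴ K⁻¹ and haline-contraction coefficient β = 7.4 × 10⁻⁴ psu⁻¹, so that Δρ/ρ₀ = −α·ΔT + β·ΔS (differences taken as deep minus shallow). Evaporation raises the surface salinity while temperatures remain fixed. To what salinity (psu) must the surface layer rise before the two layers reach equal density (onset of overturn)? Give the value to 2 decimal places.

Neutral buoyancy requires −α(T_deep − T_surf) + β(S_deep − S_surf′) = 0.
S_surf′ = S_deep − (α/β)·ΔT = 20.16 − (1 × 10⁻⁴/7.4 × 10⁻⁴)·(-8.4) = 21.2951 psu.
Increase required: 21.2951 − 15.81 = 5.4851 psu.

21.30 psu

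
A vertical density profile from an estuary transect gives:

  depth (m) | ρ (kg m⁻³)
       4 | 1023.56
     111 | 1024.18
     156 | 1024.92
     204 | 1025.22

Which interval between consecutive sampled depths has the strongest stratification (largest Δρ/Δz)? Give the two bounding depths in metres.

Compute the density gradient over each adjacent pair:
  4–111 m: Δρ/Δz = 0.62/107 = 5.8 × 10⁻³ kg m⁻⁴
  111–156 m: Δρ/Δz = 0.74/45 = 0.016 kg m⁻⁴
  156–204 m: Δρ/Δz = 0.30/48 = 6.2 × 10⁻³ kg m⁻⁴
The largest gradient is in the 111–156 m interval — the pycnocline.

111–156 m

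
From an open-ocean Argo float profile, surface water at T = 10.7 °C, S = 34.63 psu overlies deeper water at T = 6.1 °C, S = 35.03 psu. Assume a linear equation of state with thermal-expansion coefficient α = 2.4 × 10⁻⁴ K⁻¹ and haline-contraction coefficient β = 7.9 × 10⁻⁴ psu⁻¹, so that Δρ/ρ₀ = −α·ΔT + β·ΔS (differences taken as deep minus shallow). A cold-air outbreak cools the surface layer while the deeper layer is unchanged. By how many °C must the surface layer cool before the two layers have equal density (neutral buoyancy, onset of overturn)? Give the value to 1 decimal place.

5.9 °C

Neutral buoyancy requires Δρ = 0, i.e. −α(T_deep − T_surf′) + β(S_deep − S_surf) = 0.
T_surf′ = T_deep − (β/α)·ΔS = 6.1 − (7.9 × 10⁻⁴/2.4 × 10⁻⁴)·(+0.40) = 4.783 °C.
Cooling required: 10.7 − (4.783) = 5.917 °C.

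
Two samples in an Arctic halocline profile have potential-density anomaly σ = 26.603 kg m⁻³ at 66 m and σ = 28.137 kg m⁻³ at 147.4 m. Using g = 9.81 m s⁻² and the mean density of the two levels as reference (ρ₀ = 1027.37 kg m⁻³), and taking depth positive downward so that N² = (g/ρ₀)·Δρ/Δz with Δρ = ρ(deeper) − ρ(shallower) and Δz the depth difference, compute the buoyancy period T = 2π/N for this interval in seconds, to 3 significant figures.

Δρ = 1028.137 − 1026.603 = 1.534 kg m⁻³ over Δz = 147.4 − 66 = 81.4 m.
N² = (9.81/1027.37) × (1.534/81.4) = 1.7995 × 10⁻⁴ s⁻².
N = √(1.7995 × 10⁻⁴) = 0.013415 rad s⁻¹, so T = 2π/N = 468.37 s ≈ 468 s.

468 s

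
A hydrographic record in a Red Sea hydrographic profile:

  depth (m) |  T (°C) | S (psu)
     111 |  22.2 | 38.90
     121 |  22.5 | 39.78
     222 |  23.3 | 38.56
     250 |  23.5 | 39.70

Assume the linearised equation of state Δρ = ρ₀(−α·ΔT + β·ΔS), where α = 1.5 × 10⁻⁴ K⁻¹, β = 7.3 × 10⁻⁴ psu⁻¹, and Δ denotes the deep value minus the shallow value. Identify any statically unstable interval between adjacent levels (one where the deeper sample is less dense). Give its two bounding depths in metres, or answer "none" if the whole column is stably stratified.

121–222 m

Evaluate Δρ/ρ₀ = −αΔT + βΔS across each adjacent pair:
  111–121 m: −αΔT+βΔS = −(1.5 × 10⁻⁴)(+0.3)+(7.3 × 10⁻⁴)(+0.88) = 6.0 × 10⁻⁴ → stable
  121–222 m: −αΔT+βΔS = −(1.5 × 10⁻⁴)(+0.8)+(7.3 × 10⁻⁴)(-1.22) = -1.0 × 10⁻³ → UNSTABLE
  222–250 m: −αΔT+βΔS = −(1.5 × 10⁻⁴)(+0.2)+(7.3 × 10⁻⁴)(+1.14) = 8.0 × 10⁻⁴ → stable
The 121–222 m interval has Δρ < 0: lighter water underlies denser water.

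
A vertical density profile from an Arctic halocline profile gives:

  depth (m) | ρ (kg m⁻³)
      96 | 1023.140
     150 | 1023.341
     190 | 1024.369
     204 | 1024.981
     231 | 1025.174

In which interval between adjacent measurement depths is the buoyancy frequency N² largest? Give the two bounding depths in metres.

Compute the density gradient over each adjacent pair:
  96–150 m: Δρ/Δz = 0.201/54 = 3.7 × 10⁻³ kg m⁻⁴
  150–190 m: Δρ/Δz = 1.028/40 = 0.026 kg m⁻⁴
  190–204 m: Δρ/Δz = 0.612/14 = 0.044 kg m⁻⁴
  204–231 m: Δρ/Δz = 0.193/27 = 7.1 × 10⁻³ kg m⁻⁴
The largest gradient is in the 190–204 m interval — the pycnocline.

190–204 m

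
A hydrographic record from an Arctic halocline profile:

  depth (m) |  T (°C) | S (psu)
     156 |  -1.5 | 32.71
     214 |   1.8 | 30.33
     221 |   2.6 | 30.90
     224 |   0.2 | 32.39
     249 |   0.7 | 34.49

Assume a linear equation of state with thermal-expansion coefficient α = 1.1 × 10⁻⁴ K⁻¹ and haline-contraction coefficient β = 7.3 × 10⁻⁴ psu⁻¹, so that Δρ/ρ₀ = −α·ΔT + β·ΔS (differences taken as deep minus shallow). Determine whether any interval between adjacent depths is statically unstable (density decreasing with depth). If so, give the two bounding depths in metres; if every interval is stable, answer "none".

Evaluate Δρ/ρ₀ = −αΔT + βΔS across each adjacent pair:
  156–214 m: −αΔT+βΔS = −(1.1 × 10⁻⁴)(+3.3)+(7.3 × 10⁻⁴)(-2.38) = -2.1 × 10⁻³ → UNSTABLE
  214–221 m: −αΔT+βΔS = −(1.1 × 10⁻⁴)(+0.8)+(7.3 × 10⁻⁴)(+0.57) = 3.3 × 10⁻⁴ → stable
  221–224 m: −αΔT+βΔS = −(1.1 × 10⁻⁴)(-2.4)+(7.3 × 10⁻⁴)(+1.49) = 1.4 × 10⁻³ → stable
  224–249 m: −αΔT+βΔS = −(1.1 × 10⁻⁴)(+0.5)+(7.3 × 10⁻⁴)(+2.10) = 1.5 × 10⁻³ → stable
The 156–214 m interval has Δρ < 0: lighter water underlies denser water.

156–214 m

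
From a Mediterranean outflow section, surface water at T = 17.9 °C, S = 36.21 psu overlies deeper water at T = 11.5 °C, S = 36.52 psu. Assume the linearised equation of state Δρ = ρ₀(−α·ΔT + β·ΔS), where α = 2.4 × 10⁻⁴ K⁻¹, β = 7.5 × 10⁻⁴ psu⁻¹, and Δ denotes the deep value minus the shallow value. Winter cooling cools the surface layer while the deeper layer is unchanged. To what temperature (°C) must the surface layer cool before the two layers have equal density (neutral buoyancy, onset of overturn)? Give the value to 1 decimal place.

Neutral buoyancy requires Δρ = 0, i.e. −α(T_deep − T_surf′) + β(S_deep − S_surf) = 0.
T_surf′ = T_deep − (β/α)·ΔS = 11.5 − (7.5 × 10⁻⁴/2.4 × 10⁻⁴)·(+0.31) = 10.531 °C.
Cooling required: 17.9 − (10.531) = 7.369 °C.

10.5 °C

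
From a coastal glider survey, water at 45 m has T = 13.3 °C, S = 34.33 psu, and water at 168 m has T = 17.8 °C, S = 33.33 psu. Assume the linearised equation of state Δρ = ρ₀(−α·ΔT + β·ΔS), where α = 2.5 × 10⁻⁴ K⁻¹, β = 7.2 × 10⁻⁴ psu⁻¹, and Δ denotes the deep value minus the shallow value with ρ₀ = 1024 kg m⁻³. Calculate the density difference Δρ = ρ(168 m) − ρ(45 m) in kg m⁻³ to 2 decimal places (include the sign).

-1.89 kg m⁻³

ΔT = +4.5 K, ΔS = -1.00 psu (deep − shallow).
Δρ/ρ₀ = −(2.5 × 10⁻⁴)(+4.5) + (7.2 × 10⁻⁴)(-1.00) = -1.845 × 10⁻³.
Δρ = 1024 × (-1.845 × 10⁻³) = -1.89 kg m⁻³.
Negative Δρ: lighter below, statically unstable.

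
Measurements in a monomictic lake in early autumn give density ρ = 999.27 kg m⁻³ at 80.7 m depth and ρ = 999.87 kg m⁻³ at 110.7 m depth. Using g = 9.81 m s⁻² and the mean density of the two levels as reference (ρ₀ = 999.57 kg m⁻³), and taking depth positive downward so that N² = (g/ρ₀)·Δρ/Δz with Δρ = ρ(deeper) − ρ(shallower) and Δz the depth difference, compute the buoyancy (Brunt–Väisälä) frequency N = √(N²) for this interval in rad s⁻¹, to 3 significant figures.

0.0140 rad s⁻¹

Δρ = 999.87 − 999.27 = 0.60 kg m⁻³ over Δz = 110.7 − 80.7 = 30 m.
N² = (9.81/999.57) × (0.60/30) = 1.9628 × 10⁻⁴ s⁻².
N = √(1.9628 × 10⁻⁴) = 0.014010 rad s⁻¹ ≈ 0.0140 rad s⁻¹.
A positive N² confirms static stability across the interval.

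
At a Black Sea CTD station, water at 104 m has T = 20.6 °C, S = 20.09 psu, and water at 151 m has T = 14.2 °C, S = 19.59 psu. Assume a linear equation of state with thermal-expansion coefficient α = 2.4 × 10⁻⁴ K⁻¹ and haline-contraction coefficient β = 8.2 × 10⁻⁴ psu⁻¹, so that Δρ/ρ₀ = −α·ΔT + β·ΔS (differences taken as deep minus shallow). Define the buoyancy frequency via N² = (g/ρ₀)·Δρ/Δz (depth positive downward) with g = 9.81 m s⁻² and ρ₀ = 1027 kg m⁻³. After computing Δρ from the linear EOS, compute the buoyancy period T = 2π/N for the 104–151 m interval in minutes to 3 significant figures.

ΔT = -6.4 K, ΔS = -0.50 psu (deep − shallow).
Δρ/ρ₀ = −αΔT + βΔS = 1.536 × 10⁻³ − 4.10 × 10⁻⁴ = 1.126 × 10⁻³, so Δρ ≈ 1.156 kg m⁻³.
N² = (g/ρ₀)·Δρ/Δz = g·(Δρ/ρ₀)/Δz = 9.81 × 1.126 × 10⁻³ / 47 = 2.3502 × 10⁻⁴ s⁻².
N = √(2.3502 × 10⁻⁴) = 0.015330 rad s⁻¹ → T = 2π/N = 409.86 s = 6.8310 min ≈ 6.83 min.

6.83 min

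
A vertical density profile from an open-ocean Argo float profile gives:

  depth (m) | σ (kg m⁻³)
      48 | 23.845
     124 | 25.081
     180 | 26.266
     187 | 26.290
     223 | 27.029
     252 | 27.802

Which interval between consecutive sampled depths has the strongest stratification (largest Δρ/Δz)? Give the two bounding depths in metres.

Compute the density gradient over each adjacent pair:
  48–124 m: Δρ/Δz = 1.236/76 = 0.016 kg m⁻⁴
  124–180 m: Δρ/Δz = 1.185/56 = 0.021 kg m⁻⁴
  180–187 m: Δρ/Δz = 0.024/7 = 3.4 × 10⁻³ kg m⁻⁴
  187–223 m: Δρ/Δz = 0.739/36 = 0.021 kg m⁻⁴
  223–252 m: Δρ/Δz = 0.773/29 = 0.027 kg m⁻⁴
The largest gradient is in the 223–252 m interval — the pycnocline.

223–252 m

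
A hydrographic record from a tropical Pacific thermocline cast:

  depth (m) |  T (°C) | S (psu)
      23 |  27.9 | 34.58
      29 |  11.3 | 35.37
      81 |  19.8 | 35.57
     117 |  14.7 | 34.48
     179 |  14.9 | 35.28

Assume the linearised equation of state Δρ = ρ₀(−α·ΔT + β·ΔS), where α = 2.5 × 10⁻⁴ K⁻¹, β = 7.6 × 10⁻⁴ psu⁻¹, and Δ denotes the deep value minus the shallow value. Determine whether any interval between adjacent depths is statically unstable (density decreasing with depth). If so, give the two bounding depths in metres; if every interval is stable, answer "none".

29–81 m

Evaluate Δρ/ρ₀ = −αΔT + βΔS across each adjacent pair:
  23–29 m: −αΔT+βΔS = −(2.5 × 10⁻⁴)(-16.6)+(7.6 × 10⁻⁴)(+0.79) = 4.8 × 10⁻³ → stable
  29–81 m: −αΔT+βΔS = −(2.5 × 10⁻⁴)(+8.5)+(7.6 × 10⁻⁴)(+0.20) = -2.0 × 10⁻³ → UNSTABLE
  81–117 m: −αΔT+βΔS = −(2.5 × 10⁻⁴)(-5.1)+(7.6 × 10⁻⁴)(-1.09) = 4.5 × 10⁻⁴ → stable
  117–179 m: −αΔT+βΔS = −(2.5 × 10⁻⁴)(+0.2)+(7.6 × 10⁻⁴)(+0.80) = 5.6 × 10⁻⁴ → stable
The 29–81 m interval has Δρ < 0: lighter water underlies denser water.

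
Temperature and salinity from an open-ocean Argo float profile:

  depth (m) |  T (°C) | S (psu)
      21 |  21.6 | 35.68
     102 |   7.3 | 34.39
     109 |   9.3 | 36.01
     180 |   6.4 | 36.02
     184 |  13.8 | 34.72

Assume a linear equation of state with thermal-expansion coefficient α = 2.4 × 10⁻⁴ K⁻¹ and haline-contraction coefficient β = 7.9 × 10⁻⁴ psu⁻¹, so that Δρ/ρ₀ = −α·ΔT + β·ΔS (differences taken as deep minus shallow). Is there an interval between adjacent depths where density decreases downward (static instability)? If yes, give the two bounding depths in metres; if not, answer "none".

Evaluate Δρ/ρ₀ = −αΔT + βΔS across each adjacent pair:
  21–102 m: −αΔT+βΔS = −(2.4 × 10⁻⁴)(-14.3)+(7.9 × 10⁻⁴)(-1.29) = 2.4 × 10⁻³ → stable
  102–109 m: −αΔT+βΔS = −(2.4 × 10⁻⁴)(+2.0)+(7.9 × 10⁻⁴)(+1.62) = 8.0 × 10⁻⁴ → stable
  109–180 m: −αΔT+βΔS = −(2.4 × 10⁻⁴)(-2.9)+(7.9 × 10⁻⁴)(+0.01) = 7.0 × 10⁻⁴ → stable
  180–184 m: −αΔT+βΔS = −(2.4 × 10⁻⁴)(+7.4)+(7.9 × 10⁻⁴)(-1.30) = -2.8 × 10⁻³ → UNSTABLE
The 180–184 m interval has Δρ < 0: lighter water underlies denser water.

180–184 m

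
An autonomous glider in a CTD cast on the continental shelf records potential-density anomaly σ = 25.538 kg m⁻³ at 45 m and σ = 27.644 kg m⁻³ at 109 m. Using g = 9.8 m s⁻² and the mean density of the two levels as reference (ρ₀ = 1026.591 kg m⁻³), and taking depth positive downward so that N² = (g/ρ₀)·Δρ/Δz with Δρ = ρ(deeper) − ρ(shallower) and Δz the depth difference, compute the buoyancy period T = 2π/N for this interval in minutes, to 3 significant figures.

Δρ = 1027.644 − 1025.538 = 2.106 kg m⁻³ over Δz = 109 − 45 = 64 m.
N² = (9.8/1026.591) × (2.106/64) = 3.1413 × 10⁻⁴ s⁻².
N = √(3.1413 × 10⁻⁴) = 0.017724 rad s⁻¹, so T = 2π/N = 354.50 s = 5.9083 min ≈ 5.91 min.
Since Δρ > 0 the layer is stably stratified.

5.91 min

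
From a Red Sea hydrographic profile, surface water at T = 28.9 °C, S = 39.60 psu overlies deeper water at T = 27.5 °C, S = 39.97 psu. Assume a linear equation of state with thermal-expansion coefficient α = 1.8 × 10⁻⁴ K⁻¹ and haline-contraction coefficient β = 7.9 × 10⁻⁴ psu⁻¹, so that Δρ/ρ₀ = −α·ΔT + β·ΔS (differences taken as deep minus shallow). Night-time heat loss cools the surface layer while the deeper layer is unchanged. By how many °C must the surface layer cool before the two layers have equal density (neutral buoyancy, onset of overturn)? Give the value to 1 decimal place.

3.0 °C

Neutral buoyancy requires Δρ = 0, i.e. −α(T_deep − T_surf′) + β(S_deep − S_surf) = 0.
T_surf′ = T_deep − (β/α)·ΔS = 27.5 − (7.9 × 10⁻⁴/1.8 × 10⁻⁴)·(+0.37) = 25.876 °C.
Cooling required: 28.9 − (25.876) = 3.024 °C.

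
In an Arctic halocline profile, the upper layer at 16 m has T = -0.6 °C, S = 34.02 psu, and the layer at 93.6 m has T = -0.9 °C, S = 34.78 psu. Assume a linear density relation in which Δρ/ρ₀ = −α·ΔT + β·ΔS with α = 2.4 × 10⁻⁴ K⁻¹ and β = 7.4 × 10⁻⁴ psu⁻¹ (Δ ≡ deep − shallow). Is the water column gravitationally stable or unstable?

stable

ΔT = -0.9 − -0.6 = -0.3 K and ΔS = 34.78 − 34.02 = +0.76 psu (deep − shallow).
−αΔT = 7.20 × 10⁻⁵; βΔS = 5.624 × 10⁻⁴; sum Δρ/ρ₀ = 6.344 × 10⁻⁴.
Δρ/ρ₀ > 0, so Δρ > 0: deeper water is denser → statically stable.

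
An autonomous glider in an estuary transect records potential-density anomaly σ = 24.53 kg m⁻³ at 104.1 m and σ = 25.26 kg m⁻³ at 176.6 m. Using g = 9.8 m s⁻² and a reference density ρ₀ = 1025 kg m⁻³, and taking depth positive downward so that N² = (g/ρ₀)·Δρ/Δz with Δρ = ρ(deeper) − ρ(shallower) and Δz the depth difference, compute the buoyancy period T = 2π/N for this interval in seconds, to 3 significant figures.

Δρ = 1025.26 − 1024.53 = 0.73 kg m⁻³ over Δz = 176.6 − 104.1 = 72.5 m.
N² = (9.8/1025) × (0.73/72.5) = 9.6269 × 10⁻⁵ s⁻².
N = √(9.6269 × 10⁻⁵) = 9.8117 × 10⁻³ rad s⁻¹, so T = 2π/N = 640.38 s ≈ 640 s.

640 s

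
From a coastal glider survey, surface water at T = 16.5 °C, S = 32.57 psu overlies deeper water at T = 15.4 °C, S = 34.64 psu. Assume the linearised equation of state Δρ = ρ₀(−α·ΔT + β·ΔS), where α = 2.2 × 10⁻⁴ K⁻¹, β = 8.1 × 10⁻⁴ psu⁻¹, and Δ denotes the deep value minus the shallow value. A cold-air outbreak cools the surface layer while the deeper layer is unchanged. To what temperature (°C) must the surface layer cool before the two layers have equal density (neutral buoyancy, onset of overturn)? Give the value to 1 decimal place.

7.8 °C

Neutral buoyancy requires Δρ = 0, i.e. −α(T_deep − T_surf′) + β(S_deep − S_surf) = 0.
T_surf′ = T_deep − (β/α)·ΔS = 15.4 − (8.1 × 10⁻⁴/2.2 × 10⁻⁴)·(+2.07) = 7.779 °C.
Cooling required: 16.5 − (7.779) = 8.721 °C.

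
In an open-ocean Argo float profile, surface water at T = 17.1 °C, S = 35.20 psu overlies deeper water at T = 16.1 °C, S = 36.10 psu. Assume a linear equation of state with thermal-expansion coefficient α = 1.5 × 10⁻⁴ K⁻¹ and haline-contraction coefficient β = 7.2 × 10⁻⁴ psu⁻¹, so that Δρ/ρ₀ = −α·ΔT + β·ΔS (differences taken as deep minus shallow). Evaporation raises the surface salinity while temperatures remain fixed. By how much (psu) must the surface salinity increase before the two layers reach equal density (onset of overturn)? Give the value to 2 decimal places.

Neutral buoyancy requires −α(T_deep − T_surf) + β(S_deep − S_surf′) = 0.
S_surf′ = S_deep − (α/β)·ΔT = 36.10 − (1.5 × 10⁻⁴/7.2 × 10⁻⁴)·(-1.0) = 36.3083 psu.
Increase required: 36.3083 − 35.20 = 1.1083 psu.

1.11 psu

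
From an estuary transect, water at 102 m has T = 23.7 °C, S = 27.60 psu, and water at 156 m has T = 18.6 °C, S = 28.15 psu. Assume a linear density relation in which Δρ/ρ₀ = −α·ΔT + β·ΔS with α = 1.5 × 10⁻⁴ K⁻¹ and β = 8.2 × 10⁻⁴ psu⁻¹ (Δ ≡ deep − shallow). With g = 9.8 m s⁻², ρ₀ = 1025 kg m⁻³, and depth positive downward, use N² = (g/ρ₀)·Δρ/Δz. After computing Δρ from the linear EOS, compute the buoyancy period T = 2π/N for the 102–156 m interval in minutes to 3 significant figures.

7.05 min

ΔT = -5.1 K, ΔS = +0.55 psu (deep − shallow).
Δρ/ρ₀ = −αΔT + βΔS = 7.65 × 10⁻⁴ + 4.51 × 10⁻⁴ = 1.216 × 10⁻³, so Δρ ≈ 1.246 kg m⁻³.
N² = (g/ρ₀)·Δρ/Δz = g·(Δρ/ρ₀)/Δz = 9.8 × 1.216 × 10⁻³ / 54 = 2.2068 × 10⁻⁴ s⁻².
N = √(2.2068 × 10⁻⁴) = 0.014855 rad s⁻¹ → T = 2π/N = 422.97 s = 7.0495 min ≈ 7.05 min.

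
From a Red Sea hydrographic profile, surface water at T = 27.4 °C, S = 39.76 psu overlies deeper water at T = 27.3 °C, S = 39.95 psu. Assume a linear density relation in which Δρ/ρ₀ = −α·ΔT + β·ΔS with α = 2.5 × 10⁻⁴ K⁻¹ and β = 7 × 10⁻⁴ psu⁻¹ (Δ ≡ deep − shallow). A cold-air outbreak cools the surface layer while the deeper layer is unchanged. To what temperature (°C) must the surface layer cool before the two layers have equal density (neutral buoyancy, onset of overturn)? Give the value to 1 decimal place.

Neutral buoyancy requires Δρ = 0, i.e. −α(T_deep − T_surf′) + β(S_deep − S_surf) = 0.
T_surf′ = T_deep − (β/α)·ΔS = 27.3 − (7 × 10⁻⁴/2.5 × 10⁻⁴)·(+0.19) = 26.768 °C.
Cooling required: 27.4 − (26.768) = 0.632 °C.

26.8 °C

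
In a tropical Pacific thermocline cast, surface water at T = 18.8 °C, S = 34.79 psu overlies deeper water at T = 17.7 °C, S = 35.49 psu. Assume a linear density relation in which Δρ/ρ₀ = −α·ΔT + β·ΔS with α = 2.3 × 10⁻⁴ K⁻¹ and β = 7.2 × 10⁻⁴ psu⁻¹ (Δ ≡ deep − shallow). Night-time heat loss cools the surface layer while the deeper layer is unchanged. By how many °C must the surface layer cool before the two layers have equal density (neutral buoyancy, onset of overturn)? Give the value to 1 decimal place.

3.3 °C

Neutral buoyancy requires Δρ = 0, i.e. −α(T_deep − T_surf′) + β(S_deep − S_surf) = 0.
T_surf′ = T_deep − (β/α)·ΔS = 17.7 − (7.2 × 10⁻⁴/2.3 × 10⁻⁴)·(+0.70) = 15.509 °C.
Cooling required: 18.8 − (15.509) = 3.291 °C.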